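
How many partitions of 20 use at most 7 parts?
By conjugation, equals partitions of 20 into parts ≤ 7. Let r_j(i) = number of partitions of i into parts ≤ j, for i = 0..20. r_1(i) = 1 for all i; r_j(i) = r_{j-1}(i) + r_j(i-j). Rows j = 2..7: ≤2: 1 1 2 2 3 3 4 4 5 5 6 6 7 7 8 8 9 9 10 10 11; ≤3: 1 1 2 3 4 5 7 8 10 12 14 16 19 21 24 27 30 33 37 40 44; ≤4: 1 1 2 3 5 6 9 11 15 18 23 27 34 39 47 54 64 72 84 94 108; ≤5: 1 1 2 3 5 7 10 13 18 23 30 37 47 57 70 84 101 119 141 164 192; ≤6: 1 1 2 3 5 7 11 14 20 26 35 44 58 71 90 110 136 163 199 235 282; ≤7: 1 1 2 3 5 7 11 15 21 28 38 49 65 82 105 131 164 201 248 300 364. r_7(20) = 364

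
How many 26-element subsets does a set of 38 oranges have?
C(38,26) = 38!/(26!×12!) = 2707475148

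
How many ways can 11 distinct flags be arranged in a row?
11! = 39916800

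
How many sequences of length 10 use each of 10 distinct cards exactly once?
10! = 3628800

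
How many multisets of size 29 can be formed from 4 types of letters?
C(29+4-1, 4-1) = C(32, 3) = 4960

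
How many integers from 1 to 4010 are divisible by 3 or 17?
⌊4010/3⌋ + ⌊4010/17⌋ - ⌊4010/51⌋ = 1336 + 235 - 78 = 1493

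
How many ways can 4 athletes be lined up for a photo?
4! = 24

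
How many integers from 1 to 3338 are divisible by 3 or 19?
⌊3338/3⌋ + ⌊3338/19⌋ - ⌊3338/57⌋ = 1112 + 175 - 58 = 1229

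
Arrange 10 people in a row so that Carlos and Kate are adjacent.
Treat as block: (10-1)! × 2! = 362880 × 2 = 725760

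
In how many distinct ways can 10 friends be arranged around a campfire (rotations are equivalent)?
Circular: fix one position, arrange the rest. (10-1)! = 362880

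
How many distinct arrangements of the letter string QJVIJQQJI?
9! / (3! × 2! × 3! × 1!) = 5040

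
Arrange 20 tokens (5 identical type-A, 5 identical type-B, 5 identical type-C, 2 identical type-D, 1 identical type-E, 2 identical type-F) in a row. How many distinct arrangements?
20! / (5! × 5! × 5! × 2! × 1! × 2!) = 351982350720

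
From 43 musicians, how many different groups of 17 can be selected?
C(43,17) = 43!/(17!×26!) = 421171648758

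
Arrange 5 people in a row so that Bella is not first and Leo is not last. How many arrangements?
By inclusion-exclusion: 5! - 2×(5-1)! + (5-2)! = 120 - 48 + 6 = 78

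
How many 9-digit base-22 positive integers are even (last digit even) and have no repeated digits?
Last∈{0,2,4,6,8,10,12,14,16,18,20}. Last=0: 8204716800. Last nonzero: 10×20×P(20,7) = 78140160000. Total = 86344876800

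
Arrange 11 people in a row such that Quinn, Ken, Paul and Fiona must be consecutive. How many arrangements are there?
Treat the 4 as one block: (11-4+1)! × 4! = 40320 × 24 = 967680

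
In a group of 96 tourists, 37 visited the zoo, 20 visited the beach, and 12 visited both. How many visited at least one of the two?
|A∪B| = |A| + |B| - |A∩B| = 37 + 20 - 12 = 45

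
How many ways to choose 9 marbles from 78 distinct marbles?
C(78,9) = 78!/(9!×69!) = 182364632450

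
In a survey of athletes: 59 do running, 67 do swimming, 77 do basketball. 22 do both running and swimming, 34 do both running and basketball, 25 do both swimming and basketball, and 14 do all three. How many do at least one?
|A∪B∪C| = 59+67+77-22-34-25+14 = 136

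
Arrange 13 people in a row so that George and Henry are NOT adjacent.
Total - adjacent = 13! - (13-1)!×2 = 6227020800 - 958003200 = 5269017600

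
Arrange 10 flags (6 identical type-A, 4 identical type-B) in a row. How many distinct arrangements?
10! / (6! × 4!) = 210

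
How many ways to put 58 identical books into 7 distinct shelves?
C(58+7-1, 7-1) = C(64, 6) = 74974368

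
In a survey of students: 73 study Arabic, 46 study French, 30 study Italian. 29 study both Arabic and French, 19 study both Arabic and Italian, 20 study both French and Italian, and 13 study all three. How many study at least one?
|A∪B∪C| = 73+46+30-29-19-20+13 = 94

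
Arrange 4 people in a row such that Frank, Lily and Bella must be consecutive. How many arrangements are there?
Treat the 3 as one block: (4-3+1)! × 3! = 2 × 6 = 12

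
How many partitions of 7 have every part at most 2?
Let r_j(i) = number of partitions of i into parts ≤ j, for i = 0..7. r_1(i) = 1 for all i; r_j(i) = r_{j-1}(i) + r_j(i-j). Rows j = 2..2: ≤2: 1 1 2 2 3 3 4 4. r_2(7) = 4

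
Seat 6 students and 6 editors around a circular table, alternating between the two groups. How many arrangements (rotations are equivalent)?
Fix one of the students: (6-1)! ways for the remaining students, × 6! ways for the editors = 120 × 720 = 86400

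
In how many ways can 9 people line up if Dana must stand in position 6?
Fix one position: (9-1)! = 40320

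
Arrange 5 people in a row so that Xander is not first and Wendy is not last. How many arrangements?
By inclusion-exclusion: 5! - 2×(5-1)! + (5-2)! = 120 - 48 + 6 = 78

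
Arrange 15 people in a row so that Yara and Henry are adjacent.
Treat as block: (15-1)! × 2! = 87178291200 × 2 = 174356582400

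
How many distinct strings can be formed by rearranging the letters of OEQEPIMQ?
8! / (1! × 1! × 1! × 1! × 2! × 2!) = 10080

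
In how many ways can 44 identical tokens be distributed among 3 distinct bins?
C(44+3-1, 3-1) = C(46, 2) = 1035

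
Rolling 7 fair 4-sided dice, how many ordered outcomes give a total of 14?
Coefficient of x^14 in (x + x² + ... + x^4)^7. By inclusion-exclusion on dice exceeding 4: Σ_j (-1)^j C(7,j)·C(14-1-4j, 6) = C(7,0)·C(13,6) - C(7,1)·C(9,6) = 1·1716 - 7·84 = 1128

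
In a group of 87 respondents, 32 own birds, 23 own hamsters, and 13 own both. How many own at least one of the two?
|A∪B| = |A| + |B| - |A∩B| = 32 + 23 - 13 = 42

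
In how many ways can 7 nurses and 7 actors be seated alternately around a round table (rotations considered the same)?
Fix one of the nurses: (7-1)! ways for the remaining nurses, × 7! ways for the actors = 720 × 5040 = 3628800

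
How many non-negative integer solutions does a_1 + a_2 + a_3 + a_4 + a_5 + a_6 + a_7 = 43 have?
C(43+7-1, 7-1) = C(49, 6) = 13983816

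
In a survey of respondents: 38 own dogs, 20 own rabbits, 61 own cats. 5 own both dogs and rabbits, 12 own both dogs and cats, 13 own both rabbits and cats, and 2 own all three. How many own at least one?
|A∪B∪C| = 38+20+61-5-12-13+2 = 91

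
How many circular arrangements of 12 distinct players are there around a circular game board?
Circular: fix one position, arrange the rest. (12-1)! = 39916800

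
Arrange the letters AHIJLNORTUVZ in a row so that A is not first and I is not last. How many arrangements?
By inclusion-exclusion: 12! - 2×(12-1)! + (12-2)! = 479001600 - 79833600 + 3628800 = 402796800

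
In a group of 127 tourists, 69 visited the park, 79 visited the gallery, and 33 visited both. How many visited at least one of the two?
|A∪B| = |A| + |B| - |A∩B| = 69 + 79 - 33 = 115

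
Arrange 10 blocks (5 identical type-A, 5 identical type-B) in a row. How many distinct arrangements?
10! / (5! × 5!) = 252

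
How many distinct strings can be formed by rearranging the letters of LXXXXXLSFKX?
11! / (1! × 2! × 1! × 6! × 1!) = 27720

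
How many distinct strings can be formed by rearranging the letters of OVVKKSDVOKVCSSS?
15! / (2! × 1! × 4! × 1! × 3! × 4!) = 189189000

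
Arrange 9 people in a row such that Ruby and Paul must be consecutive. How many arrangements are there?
Treat the 2 as one block: (9-2+1)! × 2! = 40320 × 2 = 80640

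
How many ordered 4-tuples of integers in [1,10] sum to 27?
Coefficient of x^27 in (x + x² + ... + x^10)^4. By inclusion-exclusion on dice exceeding 10: Σ_j (-1)^j C(4,j)·C(27-1-10j, 3) = C(4,0)·C(26,3) - C(4,1)·C(16,3) + C(4,2)·C(6,3) = 1·2600 - 4·560 + 6·20 = 480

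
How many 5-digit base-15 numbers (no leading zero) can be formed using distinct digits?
First digit: 14 choices (nonzero). Then descending: 14 × 14 × 13 × 12 × 11 = 336336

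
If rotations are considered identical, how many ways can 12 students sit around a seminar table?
Circular: fix one position, arrange the rest. (12-1)! = 39916800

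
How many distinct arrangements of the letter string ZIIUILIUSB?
10! / (4! × 1! × 2! × 1! × 1! × 1!) = 75600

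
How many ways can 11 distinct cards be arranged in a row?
11! = 39916800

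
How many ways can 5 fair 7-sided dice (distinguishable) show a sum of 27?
Coefficient of x^27 in (x + x² + ... + x^7)^5. By inclusion-exclusion on dice exceeding 7: Σ_j (-1)^j C(5,j)·C(27-1-7j, 4) = C(5,0)·C(26,4) - C(5,1)·C(19,4) + C(5,2)·C(12,4) - C(5,3)·C(5,4) = 1·14950 - 5·3876 + 10·495 - 10·5 = 470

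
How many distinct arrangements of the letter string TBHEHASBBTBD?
12! / (1! × 1! × 4! × 1! × 1! × 2! × 2!) = 4989600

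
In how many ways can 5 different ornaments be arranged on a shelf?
5! = 120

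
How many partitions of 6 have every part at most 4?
Let r_j(i) = number of partitions of i into parts ≤ j, for i = 0..6. r_1(i) = 1 for all i; r_j(i) = r_{j-1}(i) + r_j(i-j). Rows j = 2..4: ≤2: 1 1 2 2 3 3 4; ≤3: 1 1 2 3 4 5 7; ≤4: 1 1 2 3 5 6 9. r_4(6) = 9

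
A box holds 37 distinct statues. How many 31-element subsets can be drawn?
C(37,31) = 37!/(31!×6!) = 2324784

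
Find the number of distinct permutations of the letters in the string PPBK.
4! / (1! × 1! × 2!) = 12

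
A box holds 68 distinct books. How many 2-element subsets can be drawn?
C(68,2) = 68!/(2!×66!) = 2278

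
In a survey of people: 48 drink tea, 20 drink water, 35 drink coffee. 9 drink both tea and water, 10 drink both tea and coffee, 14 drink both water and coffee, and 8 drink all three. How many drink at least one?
|A∪B∪C| = 48+20+35-9-10-14+8 = 78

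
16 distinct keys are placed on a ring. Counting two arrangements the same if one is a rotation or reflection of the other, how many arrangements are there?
(16-1)!/2 = 1307674368000/2 = 653837184000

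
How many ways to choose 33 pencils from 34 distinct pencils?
C(34,33) = 34!/(33!×1!) = 34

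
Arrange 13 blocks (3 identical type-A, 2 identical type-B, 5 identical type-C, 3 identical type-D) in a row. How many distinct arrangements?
13! / (3! × 2! × 5! × 3!) = 720720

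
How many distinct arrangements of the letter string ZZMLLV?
6! / (1! × 2! × 1! × 2!) = 180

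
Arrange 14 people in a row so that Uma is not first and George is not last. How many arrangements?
By inclusion-exclusion: 14! - 2×(14-1)! + (14-2)! = 87178291200 - 12454041600 + 479001600 = 75203251200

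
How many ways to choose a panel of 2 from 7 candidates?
C(7,2) = 7!/(2!×5!) = 21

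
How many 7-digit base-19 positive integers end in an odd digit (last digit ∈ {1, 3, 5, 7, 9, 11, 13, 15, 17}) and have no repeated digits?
Last∈{1,3,5,7,9,11,13,15,17}. Last=0: 0. Last nonzero: 9×17×P(17,5) = 113611680. Total = 113611680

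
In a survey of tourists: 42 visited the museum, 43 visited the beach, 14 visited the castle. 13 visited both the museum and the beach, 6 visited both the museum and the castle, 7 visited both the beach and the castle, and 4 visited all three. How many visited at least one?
|A∪B∪C| = 42+43+14-13-6-7+4 = 77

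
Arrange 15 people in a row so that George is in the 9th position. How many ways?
Fix one position: (15-1)! = 87178291200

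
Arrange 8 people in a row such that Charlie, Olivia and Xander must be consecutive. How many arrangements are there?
Treat the 3 as one block: (8-3+1)! × 3! = 720 × 6 = 4320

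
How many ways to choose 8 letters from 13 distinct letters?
C(13,8) = 13!/(8!×5!) = 1287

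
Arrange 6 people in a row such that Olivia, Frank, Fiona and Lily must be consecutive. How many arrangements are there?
Treat the 4 as one block: (6-4+1)! × 4! = 6 × 24 = 144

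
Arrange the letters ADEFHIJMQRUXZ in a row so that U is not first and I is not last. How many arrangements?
By inclusion-exclusion: 13! - 2×(13-1)! + (13-2)! = 6227020800 - 958003200 + 39916800 = 5308934400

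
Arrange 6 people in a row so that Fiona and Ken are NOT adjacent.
Total - adjacent = 6! - (6-1)!×2 = 720 - 240 = 480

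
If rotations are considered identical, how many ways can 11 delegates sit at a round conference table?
Circular: fix one position, arrange the rest. (11-1)! = 3628800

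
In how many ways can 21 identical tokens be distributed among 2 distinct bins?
C(21+2-1, 2-1) = C(22, 1) = 22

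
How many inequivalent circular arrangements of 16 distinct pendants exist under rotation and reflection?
(16-1)!/2 = 1307674368000/2 = 653837184000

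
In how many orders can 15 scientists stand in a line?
15! = 1307674368000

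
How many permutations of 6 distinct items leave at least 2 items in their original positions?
Exactly j fixed points: C(6,j)·!(6-j); sum over j ≥ 2 (derangement numbers via !m = (m-1)·(!(m-1) + !(m-2)): !0..!4 = 1, 0, 1, 2, 9). Σ_{j=2}^{6} C(6,j)·!(6-j) = C(6,2)·!4 + C(6,3)·!3 + C(6,4)·!2 + C(6,5)·!1 + C(6,6)·!0 = 15·9 + 20·2 + 15·1 + 6·0 + 1·1 = 191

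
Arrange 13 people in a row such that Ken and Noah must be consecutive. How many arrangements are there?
Treat the 2 as one block: (13-2+1)! × 2! = 479001600 × 2 = 958003200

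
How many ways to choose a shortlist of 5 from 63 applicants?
C(63,5) = 63!/(5!×58!) = 7028847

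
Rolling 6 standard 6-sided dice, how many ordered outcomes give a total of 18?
Coefficient of x^18 in (x + x² + ... + x^6)^6. By inclusion-exclusion on dice exceeding 6: Σ_j (-1)^j C(6,j)·C(18-1-6j, 5) = C(6,0)·C(17,5) - C(6,1)·C(11,5) + C(6,2)·C(5,5) = 1·6188 - 6·462 + 15·1 = 3431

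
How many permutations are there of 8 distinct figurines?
8! = 40320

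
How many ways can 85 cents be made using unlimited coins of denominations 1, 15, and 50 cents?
Coefficient of x^85 in 1/(1-x^1) · 1/(1-x^15) · 1/(1-x^50). Case on j = number of 50-cent coins (j = 0..1); remainder r = 85 - 50j is made from {1,15} in ⌊r/15⌋+1 ways. r = 85, 35 → 6 + 3 = 9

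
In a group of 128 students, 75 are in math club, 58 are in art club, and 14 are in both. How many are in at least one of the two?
|A∪B| = |A| + |B| - |A∩B| = 75 + 58 - 14 = 119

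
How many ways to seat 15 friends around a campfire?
Circular: fix one position, arrange the rest. (15-1)! = 87178291200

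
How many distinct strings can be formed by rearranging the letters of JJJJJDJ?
7! / (1! × 6!) = 7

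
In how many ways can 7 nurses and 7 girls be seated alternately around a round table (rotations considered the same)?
Fix one of the nurses: (7-1)! ways for the remaining nurses, × 7! ways for the girls = 720 × 5040 = 3628800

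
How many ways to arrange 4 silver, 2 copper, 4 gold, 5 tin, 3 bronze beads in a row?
18! / (4! × 2! × 4! × 5! × 3!) = 7718911200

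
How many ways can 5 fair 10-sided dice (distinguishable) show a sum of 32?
Coefficient of x^32 in (x + x² + ... + x^10)^5. By inclusion-exclusion on dice exceeding 10: Σ_j (-1)^j C(5,j)·C(32-1-10j, 4) = C(5,0)·C(31,4) - C(5,1)·C(21,4) + C(5,2)·C(11,4) = 1·31465 - 5·5985 + 10·330 = 4840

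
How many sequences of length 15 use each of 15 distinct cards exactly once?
15! = 1307674368000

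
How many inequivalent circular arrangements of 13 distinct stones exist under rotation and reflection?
(13-1)!/2 = 479001600/2 = 239500800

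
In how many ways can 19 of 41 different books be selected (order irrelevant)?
C(41,19) = 41!/(19!×22!) = 244662670200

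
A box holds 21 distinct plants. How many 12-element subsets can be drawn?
C(21,12) = 21!/(12!×9!) = 293930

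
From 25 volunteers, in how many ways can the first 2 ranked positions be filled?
P(25,2) = 25!/(25-2)! = 600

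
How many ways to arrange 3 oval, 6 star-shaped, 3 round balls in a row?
12! / (3! × 6! × 3!) = 18480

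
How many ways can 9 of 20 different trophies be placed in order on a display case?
P(20,9) = 20!/(20-9)! = 60949324800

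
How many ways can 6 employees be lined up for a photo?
6! = 720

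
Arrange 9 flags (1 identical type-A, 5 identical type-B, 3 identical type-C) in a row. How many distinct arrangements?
9! / (1! × 5! × 3!) = 504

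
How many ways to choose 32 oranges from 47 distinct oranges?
C(47,32) = 47!/(32!×15!) = 751616304549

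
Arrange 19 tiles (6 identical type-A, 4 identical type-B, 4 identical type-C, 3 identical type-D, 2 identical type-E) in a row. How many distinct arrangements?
19! / (6! × 4! × 4! × 3! × 2!) = 24443218800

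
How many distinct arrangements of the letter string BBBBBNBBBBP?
11! / (1! × 9! × 1!) = 110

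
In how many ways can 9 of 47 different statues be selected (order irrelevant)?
C(47,9) = 47!/(9!×38!) = 1362649145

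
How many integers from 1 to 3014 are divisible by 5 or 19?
⌊3014/5⌋ + ⌊3014/19⌋ - ⌊3014/95⌋ = 602 + 158 - 31 = 729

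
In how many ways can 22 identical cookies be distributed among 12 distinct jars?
C(22+12-1, 12-1) = C(33, 11) = 193536720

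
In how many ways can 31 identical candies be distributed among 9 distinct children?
C(31+9-1, 9-1) = C(39, 8) = 61523748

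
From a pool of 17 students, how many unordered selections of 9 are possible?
C(17,9) = 17!/(9!×8!) = 24310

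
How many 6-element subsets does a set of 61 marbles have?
C(61,6) = 61!/(6!×55!) = 55525372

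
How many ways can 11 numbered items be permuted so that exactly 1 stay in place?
Choose the 1 fixed point C(11,1) = 11, derange the rest: !10 = Σ_{j=0}^{10} (-1)^j·10!/j! = 3628800 - 3628800 + 1814400 - 604800 + 151200 - 30240 + 5040 - 720 + 90 - 10 + 1 = 1334961. Product = 11 × 1334961 = 14684571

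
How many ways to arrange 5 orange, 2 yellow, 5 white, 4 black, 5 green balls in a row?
21! / (5! × 2! × 5! × 4! × 5!) = 615969113760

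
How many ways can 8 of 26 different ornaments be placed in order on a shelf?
P(26,8) = 26!/(26-8)! = 62990928000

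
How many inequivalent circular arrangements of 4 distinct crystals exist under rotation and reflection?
(4-1)!/2 = 6/2 = 3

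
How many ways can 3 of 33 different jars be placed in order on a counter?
P(33,3) = 33!/(33-3)! = 32736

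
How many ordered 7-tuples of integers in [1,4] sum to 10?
Coefficient of x^10 in (x + x² + ... + x^4)^7. By inclusion-exclusion on dice exceeding 4: Σ_j (-1)^j C(7,j)·C(10-1-4j, 6) = C(7,0)·C(9,6) = 1·84 = 84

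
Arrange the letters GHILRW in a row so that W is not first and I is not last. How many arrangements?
By inclusion-exclusion: 6! - 2×(6-1)! + (6-2)! = 720 - 240 + 24 = 504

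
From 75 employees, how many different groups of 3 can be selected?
C(75,3) = 75!/(3!×72!) = 67525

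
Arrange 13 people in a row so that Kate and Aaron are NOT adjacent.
Total - adjacent = 13! - (13-1)!×2 = 6227020800 - 958003200 = 5269017600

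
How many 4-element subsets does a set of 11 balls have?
C(11,4) = 11!/(4!×7!) = 330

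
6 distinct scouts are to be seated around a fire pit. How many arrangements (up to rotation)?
Circular: fix one position, arrange the rest. (6-1)! = 120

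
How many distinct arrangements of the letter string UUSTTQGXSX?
10! / (1! × 2! × 2! × 2! × 2! × 1!) = 226800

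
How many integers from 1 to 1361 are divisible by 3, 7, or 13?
⌊1361/3⌋+⌊1361/7⌋+⌊1361/13⌋ - ⌊1361/21⌋-⌊1361/39⌋-⌊1361/91⌋ + ⌊1361/273⌋ = 453+194+104 - 64-34-14 + 4 = 643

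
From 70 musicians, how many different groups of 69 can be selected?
C(70,69) = 70!/(69!×1!) = 70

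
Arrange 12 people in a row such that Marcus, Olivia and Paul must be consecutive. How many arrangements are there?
Treat the 3 as one block: (12-3+1)! × 3! = 3628800 × 6 = 21772800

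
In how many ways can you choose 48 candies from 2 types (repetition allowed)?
C(48+2-1, 2-1) = C(49, 1) = 49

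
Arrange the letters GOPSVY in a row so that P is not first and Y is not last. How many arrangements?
By inclusion-exclusion: 6! - 2×(6-1)! + (6-2)! = 720 - 240 + 24 = 504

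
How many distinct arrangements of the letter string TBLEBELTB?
9! / (2! × 2! × 3! × 2!) = 7560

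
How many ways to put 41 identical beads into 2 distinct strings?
C(41+2-1, 2-1) = C(42, 1) = 42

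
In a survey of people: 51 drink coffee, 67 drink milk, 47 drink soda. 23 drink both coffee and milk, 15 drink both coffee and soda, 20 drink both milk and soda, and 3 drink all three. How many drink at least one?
|A∪B∪C| = 51+67+47-23-15-20+3 = 110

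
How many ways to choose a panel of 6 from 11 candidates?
C(11,6) = 11!/(6!×5!) = 462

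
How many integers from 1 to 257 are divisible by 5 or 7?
⌊257/5⌋ + ⌊257/7⌋ - ⌊257/35⌋ = 51 + 36 - 7 = 80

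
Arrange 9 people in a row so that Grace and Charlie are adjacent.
Treat as block: (9-1)! × 2! = 40320 × 2 = 80640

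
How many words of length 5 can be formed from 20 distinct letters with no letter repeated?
P(20,5) = 20!/(20-5)! = 1860480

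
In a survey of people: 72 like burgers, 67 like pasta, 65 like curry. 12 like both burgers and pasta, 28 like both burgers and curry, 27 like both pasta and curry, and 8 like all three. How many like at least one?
|A∪B∪C| = 72+67+65-12-28-27+8 = 145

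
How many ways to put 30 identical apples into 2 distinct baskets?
C(30+2-1, 2-1) = C(31, 1) = 31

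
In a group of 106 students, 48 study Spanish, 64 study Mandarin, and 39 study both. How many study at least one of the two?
|A∪B| = |A| + |B| - |A∩B| = 48 + 64 - 39 = 73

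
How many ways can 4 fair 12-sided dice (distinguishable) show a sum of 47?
Coefficient of x^47 in (x + x² + ... + x^12)^4. By inclusion-exclusion on dice exceeding 12: Σ_j (-1)^j C(4,j)·C(47-1-12j, 3) = C(4,0)·C(46,3) - C(4,1)·C(34,3) + C(4,2)·C(22,3) - C(4,3)·C(10,3) = 1·15180 - 4·5984 + 6·1540 - 4·120 = 4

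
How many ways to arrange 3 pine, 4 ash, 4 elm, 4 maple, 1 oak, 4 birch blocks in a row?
20! / (3! × 4! × 4! × 4! × 1! × 4!) = 1222160940000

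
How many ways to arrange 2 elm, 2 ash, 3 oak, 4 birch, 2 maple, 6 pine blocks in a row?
19! / (2! × 2! × 3! × 4! × 2! × 6!) = 146659312800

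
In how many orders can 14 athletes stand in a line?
14! = 87178291200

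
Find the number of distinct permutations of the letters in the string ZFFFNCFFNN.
10! / (1! × 1! × 5! × 3!) = 5040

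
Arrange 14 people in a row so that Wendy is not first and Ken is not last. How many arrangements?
By inclusion-exclusion: 14! - 2×(14-1)! + (14-2)! = 87178291200 - 12454041600 + 479001600 = 75203251200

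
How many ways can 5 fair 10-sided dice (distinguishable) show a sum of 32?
Coefficient of x^32 in (x + x² + ... + x^10)^5. By inclusion-exclusion on dice exceeding 10: Σ_j (-1)^j C(5,j)·C(32-1-10j, 4) = C(5,0)·C(31,4) - C(5,1)·C(21,4) + C(5,2)·C(11,4) = 1·31465 - 5·5985 + 10·330 = 4840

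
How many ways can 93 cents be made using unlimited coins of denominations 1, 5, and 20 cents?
Coefficient of x^93 in 1/(1-x^1) · 1/(1-x^5) · 1/(1-x^20). Case on j = number of 20-cent coins (j = 0..4); remainder r = 93 - 20j is made from {1,5} in ⌊r/5⌋+1 ways. r = 93, 73, 53, 33, 13 → 19 + 15 + 11 + 7 + 3 = 55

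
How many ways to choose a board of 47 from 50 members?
C(50,47) = 50!/(47!×3!) = 19600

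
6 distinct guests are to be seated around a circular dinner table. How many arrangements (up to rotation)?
Circular: fix one position, arrange the rest. (6-1)! = 120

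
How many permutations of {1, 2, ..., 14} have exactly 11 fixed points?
Choose the 11 fixed points C(14,11) = 364, derange the rest: !3 = Σ_{j=0}^{3} (-1)^j·3!/j! = 6 - 6 + 3 - 1 = 2. Product = 364 × 2 = 728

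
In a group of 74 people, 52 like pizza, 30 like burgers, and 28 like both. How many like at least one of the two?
|A∪B| = |A| + |B| - |A∩B| = 52 + 30 - 28 = 54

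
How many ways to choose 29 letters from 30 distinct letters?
C(30,29) = 30!/(29!×1!) = 30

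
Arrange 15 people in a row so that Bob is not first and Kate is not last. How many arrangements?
By inclusion-exclusion: 15! - 2×(15-1)! + (15-2)! = 1307674368000 - 174356582400 + 6227020800 = 1139544806400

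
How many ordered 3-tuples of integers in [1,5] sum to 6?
Coefficient of x^6 in (x + x² + ... + x^5)^3. By inclusion-exclusion on dice exceeding 5: Σ_j (-1)^j C(3,j)·C(6-1-5j, 2) = C(3,0)·C(5,2) = 1·10 = 10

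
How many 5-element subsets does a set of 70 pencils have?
C(70,5) = 70!/(5!×65!) = 12103014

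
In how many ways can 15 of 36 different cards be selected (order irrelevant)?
C(36,15) = 36!/(15!×21!) = 5567902560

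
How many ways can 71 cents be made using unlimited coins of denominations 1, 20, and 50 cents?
Coefficient of x^71 in 1/(1-x^1) · 1/(1-x^20) · 1/(1-x^50). Case on j = number of 50-cent coins (j = 0..1); remainder r = 71 - 50j is made from {1,20} in ⌊r/20⌋+1 ways. r = 71, 21 → 4 + 2 = 6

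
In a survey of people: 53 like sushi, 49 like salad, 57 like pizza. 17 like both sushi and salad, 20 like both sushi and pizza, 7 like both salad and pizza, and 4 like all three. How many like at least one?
|A∪B∪C| = 53+49+57-17-20-7+4 = 119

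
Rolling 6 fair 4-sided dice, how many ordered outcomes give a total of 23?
Coefficient of x^23 in (x + x² + ... + x^4)^6. By inclusion-exclusion on dice exceeding 4: Σ_j (-1)^j C(6,j)·C(23-1-4j, 5) = C(6,0)·C(22,5) - C(6,1)·C(18,5) + C(6,2)·C(14,5) - C(6,3)·C(10,5) + C(6,4)·C(6,5) = 1·26334 - 6·8568 + 15·2002 - 20·252 + 15·6 = 6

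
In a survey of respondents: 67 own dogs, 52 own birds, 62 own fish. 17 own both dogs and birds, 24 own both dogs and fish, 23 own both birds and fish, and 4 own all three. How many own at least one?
|A∪B∪C| = 67+52+62-17-24-23+4 = 121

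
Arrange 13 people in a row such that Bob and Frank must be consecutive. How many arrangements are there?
Treat the 2 as one block: (13-2+1)! × 2! = 479001600 × 2 = 958003200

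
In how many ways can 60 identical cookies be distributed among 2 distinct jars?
C(60+2-1, 2-1) = C(61, 1) = 61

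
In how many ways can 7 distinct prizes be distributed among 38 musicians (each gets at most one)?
P(38,7) = 38!/(38-7)! = 63606090240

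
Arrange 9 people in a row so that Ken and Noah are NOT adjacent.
Total - adjacent = 9! - (9-1)!×2 = 362880 - 80640 = 282240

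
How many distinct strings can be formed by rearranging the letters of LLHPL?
5! / (3! × 1! × 1!) = 20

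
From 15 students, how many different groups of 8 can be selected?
C(15,8) = 15!/(8!×7!) = 6435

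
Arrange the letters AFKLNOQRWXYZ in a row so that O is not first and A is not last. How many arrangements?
By inclusion-exclusion: 12! - 2×(12-1)! + (12-2)! = 479001600 - 79833600 + 3628800 = 402796800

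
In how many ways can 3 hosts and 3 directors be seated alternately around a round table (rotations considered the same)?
Fix one of the hosts: (3-1)! ways for the remaining hosts, × 3! ways for the directors = 2 × 6 = 12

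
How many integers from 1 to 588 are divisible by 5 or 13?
⌊588/5⌋ + ⌊588/13⌋ - ⌊588/65⌋ = 117 + 45 - 9 = 153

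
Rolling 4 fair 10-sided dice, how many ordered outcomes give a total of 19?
Coefficient of x^19 in (x + x² + ... + x^10)^4. By inclusion-exclusion on dice exceeding 10: Σ_j (-1)^j C(4,j)·C(19-1-10j, 3) = C(4,0)·C(18,3) - C(4,1)·C(8,3) = 1·816 - 4·56 = 592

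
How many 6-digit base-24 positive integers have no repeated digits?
First digit: 23 choices (nonzero). Then descending: 23 × 23 × 22 × 21 × 20 × 19 = 92871240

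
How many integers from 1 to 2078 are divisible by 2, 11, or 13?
⌊2078/2⌋+⌊2078/11⌋+⌊2078/13⌋ - ⌊2078/22⌋-⌊2078/26⌋-⌊2078/143⌋ + ⌊2078/286⌋ = 1039+188+159 - 94-79-14 + 7 = 1206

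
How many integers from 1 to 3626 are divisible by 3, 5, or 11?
⌊3626/3⌋+⌊3626/5⌋+⌊3626/11⌋ - ⌊3626/15⌋-⌊3626/33⌋-⌊3626/55⌋ + ⌊3626/165⌋ = 1208+725+329 - 241-109-65 + 21 = 1868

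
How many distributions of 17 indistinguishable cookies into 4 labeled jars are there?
C(17+4-1, 4-1) = C(20, 3) = 1140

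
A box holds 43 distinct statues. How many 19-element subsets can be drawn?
C(43,19) = 43!/(19!×24!) = 800472431850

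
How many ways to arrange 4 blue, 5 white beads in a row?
9! / (4! × 5!) = 126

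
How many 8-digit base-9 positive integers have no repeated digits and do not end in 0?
Last digit: 8 nonzero choices. First digit: 7 (nonzero, ≠last). Middle 6: P(7,6) = 5040. Total = 282240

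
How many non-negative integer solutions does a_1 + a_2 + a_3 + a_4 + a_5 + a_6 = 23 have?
C(23+6-1, 6-1) = C(28, 5) = 98280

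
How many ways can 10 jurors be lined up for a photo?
10! = 3628800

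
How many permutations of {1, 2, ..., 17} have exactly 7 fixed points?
Choose the 7 fixed points C(17,7) = 19448, derange the rest: !10 = Σ_{j=0}^{10} (-1)^j·10!/j! = 3628800 - 3628800 + 1814400 - 604800 + 151200 - 30240 + 5040 - 720 + 90 - 10 + 1 = 1334961. Product = 19448 × 1334961 = 25962321528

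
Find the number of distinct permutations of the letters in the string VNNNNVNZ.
8! / (5! × 2! × 1!) = 168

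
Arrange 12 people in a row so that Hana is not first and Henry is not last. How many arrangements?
By inclusion-exclusion: 12! - 2×(12-1)! + (12-2)! = 479001600 - 79833600 + 3628800 = 402796800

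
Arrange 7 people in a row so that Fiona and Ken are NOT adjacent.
Total - adjacent = 7! - (7-1)!×2 = 5040 - 1440 = 3600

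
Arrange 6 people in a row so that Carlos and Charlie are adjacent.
Treat as block: (6-1)! × 2! = 120 × 2 = 240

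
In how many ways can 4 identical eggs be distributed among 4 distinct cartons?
C(4+4-1, 4-1) = C(7, 3) = 35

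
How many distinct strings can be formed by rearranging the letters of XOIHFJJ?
7! / (2! × 1! × 1! × 1! × 1! × 1!) = 2520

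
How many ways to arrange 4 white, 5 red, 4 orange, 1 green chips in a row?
14! / (4! × 5! × 4! × 1!) = 1261260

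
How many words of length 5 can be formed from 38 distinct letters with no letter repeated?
P(38,5) = 38!/(38-5)! = 60233040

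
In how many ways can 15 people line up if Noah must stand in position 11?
Fix one position: (15-1)! = 87178291200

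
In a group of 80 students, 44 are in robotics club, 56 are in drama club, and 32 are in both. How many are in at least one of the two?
|A∪B| = |A| + |B| - |A∩B| = 44 + 56 - 32 = 68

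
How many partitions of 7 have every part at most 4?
Let r_j(i) = number of partitions of i into parts ≤ j, for i = 0..7. r_1(i) = 1 for all i; r_j(i) = r_{j-1}(i) + r_j(i-j). Rows j = 2..4: ≤2: 1 1 2 2 3 3 4 4; ≤3: 1 1 2 3 4 5 7 8; ≤4: 1 1 2 3 5 6 9 11. r_4(7) = 11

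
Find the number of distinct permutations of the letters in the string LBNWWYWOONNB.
12! / (2! × 3! × 3! × 2! × 1! × 1!) = 3326400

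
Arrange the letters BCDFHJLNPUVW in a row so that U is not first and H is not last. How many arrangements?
By inclusion-exclusion: 12! - 2×(12-1)! + (12-2)! = 479001600 - 79833600 + 3628800 = 402796800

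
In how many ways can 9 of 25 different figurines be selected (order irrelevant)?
C(25,9) = 25!/(9!×16!) = 2042975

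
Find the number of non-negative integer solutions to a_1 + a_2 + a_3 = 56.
C(56+3-1, 3-1) = C(58, 2) = 1653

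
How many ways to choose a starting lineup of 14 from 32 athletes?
C(32,14) = 32!/(14!×18!) = 471435600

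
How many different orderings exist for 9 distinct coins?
9! = 362880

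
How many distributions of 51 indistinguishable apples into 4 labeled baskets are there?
C(51+4-1, 4-1) = C(54, 3) = 24804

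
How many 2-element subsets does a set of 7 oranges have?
C(7,2) = 7!/(2!×5!) = 21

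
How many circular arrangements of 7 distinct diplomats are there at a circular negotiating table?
Circular: fix one position, arrange the rest. (7-1)! = 720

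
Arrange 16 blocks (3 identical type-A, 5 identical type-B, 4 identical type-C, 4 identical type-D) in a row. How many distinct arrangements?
16! / (3! × 5! × 4! × 4!) = 50450400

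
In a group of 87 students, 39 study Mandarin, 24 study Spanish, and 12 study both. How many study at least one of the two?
|A∪B| = |A| + |B| - |A∩B| = 39 + 24 - 12 = 51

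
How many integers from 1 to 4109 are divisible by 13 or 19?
⌊4109/13⌋ + ⌊4109/19⌋ - ⌊4109/247⌋ = 316 + 216 - 16 = 516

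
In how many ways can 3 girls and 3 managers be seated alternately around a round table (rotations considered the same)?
Fix one of the girls: (3-1)! ways for the remaining girls, × 3! ways for the managers = 2 × 6 = 12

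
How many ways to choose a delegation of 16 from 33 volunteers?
C(33,16) = 33!/(16!×17!) = 1166803110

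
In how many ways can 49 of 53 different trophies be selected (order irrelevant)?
C(53,49) = 53!/(49!×4!) = 292825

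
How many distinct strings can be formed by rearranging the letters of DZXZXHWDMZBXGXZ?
15! / (1! × 1! × 4! × 1! × 2! × 1! × 1! × 4!) = 1135134000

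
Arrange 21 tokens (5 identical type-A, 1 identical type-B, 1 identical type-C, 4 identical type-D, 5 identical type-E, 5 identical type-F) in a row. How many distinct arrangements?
21! / (5! × 1! × 1! × 4! × 5! × 5!) = 1231938227520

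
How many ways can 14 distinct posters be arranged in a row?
14! = 87178291200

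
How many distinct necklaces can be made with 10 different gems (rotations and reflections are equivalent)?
(10-1)!/2 = 362880/2 = 181440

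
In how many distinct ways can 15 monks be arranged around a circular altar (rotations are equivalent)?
Circular: fix one position, arrange the rest. (15-1)! = 87178291200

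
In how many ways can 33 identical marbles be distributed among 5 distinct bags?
C(33+5-1, 5-1) = C(37, 4) = 66045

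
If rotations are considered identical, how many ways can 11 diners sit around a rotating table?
Circular: fix one position, arrange the rest. (11-1)! = 3628800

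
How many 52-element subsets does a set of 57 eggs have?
C(57,52) = 57!/(52!×5!) = 4187106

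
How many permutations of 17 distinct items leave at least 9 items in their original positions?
Exactly j fixed points: C(17,j)·!(17-j); sum over j ≥ 9 (derangement numbers via !m = (m-1)·(!(m-1) + !(m-2)): !0..!8 = 1, 0, 1, 2, 9, 44, 265, 1854, 14833). Σ_{j=9}^{17} C(17,j)·!(17-j) = C(17,9)·!8 + C(17,10)·!7 + C(17,11)·!6 + C(17,12)·!5 + C(17,13)·!4 + C(17,14)·!3 + C(17,15)·!2 + C(17,16)·!1 + C(17,17)·!0 = 24310·14833 + 19448·1854 + 12376·265 + 6188·44 + 2380·9 + 680·2 + 136·1 + 17·0 + 1·1 = 400221651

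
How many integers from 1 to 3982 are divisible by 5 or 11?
⌊3982/5⌋ + ⌊3982/11⌋ - ⌊3982/55⌋ = 796 + 362 - 72 = 1086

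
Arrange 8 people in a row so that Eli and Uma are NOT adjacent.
Total - adjacent = 8! - (8-1)!×2 = 40320 - 10080 = 30240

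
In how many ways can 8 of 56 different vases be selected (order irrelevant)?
C(56,8) = 56!/(8!×48!) = 1420494075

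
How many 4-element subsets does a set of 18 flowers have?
C(18,4) = 18!/(4!×14!) = 3060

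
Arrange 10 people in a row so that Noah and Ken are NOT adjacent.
Total - adjacent = 10! - (10-1)!×2 = 3628800 - 725760 = 2903040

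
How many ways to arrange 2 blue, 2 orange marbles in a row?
4! / (2! × 2!) = 6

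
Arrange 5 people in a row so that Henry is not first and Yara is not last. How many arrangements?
By inclusion-exclusion: 5! - 2×(5-1)! + (5-2)! = 120 - 48 + 6 = 78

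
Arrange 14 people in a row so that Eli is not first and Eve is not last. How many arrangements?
By inclusion-exclusion: 14! - 2×(14-1)! + (14-2)! = 87178291200 - 12454041600 + 479001600 = 75203251200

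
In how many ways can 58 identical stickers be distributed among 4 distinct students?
C(58+4-1, 4-1) = C(61, 3) = 35990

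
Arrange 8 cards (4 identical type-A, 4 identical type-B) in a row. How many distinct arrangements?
8! / (4! × 4!) = 70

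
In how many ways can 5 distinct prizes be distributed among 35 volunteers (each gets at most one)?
P(35,5) = 35!/(35-5)! = 38955840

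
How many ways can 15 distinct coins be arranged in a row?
15! = 1307674368000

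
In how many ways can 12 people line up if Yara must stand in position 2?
Fix one position: (12-1)! = 39916800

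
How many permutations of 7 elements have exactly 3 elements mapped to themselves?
Choose the 3 fixed points C(7,3) = 35, derange the rest: !4 = Σ_{j=0}^{4} (-1)^j·4!/j! = 24 - 24 + 12 - 4 + 1 = 9. Product = 35 × 9 = 315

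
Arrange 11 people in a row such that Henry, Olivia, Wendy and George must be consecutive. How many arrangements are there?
Treat the 4 as one block: (11-4+1)! × 4! = 40320 × 24 = 967680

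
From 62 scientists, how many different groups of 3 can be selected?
C(62,3) = 62!/(3!×59!) = 37820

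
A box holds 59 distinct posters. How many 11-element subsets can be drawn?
C(59,11) = 59!/(11!×48!) = 279871768995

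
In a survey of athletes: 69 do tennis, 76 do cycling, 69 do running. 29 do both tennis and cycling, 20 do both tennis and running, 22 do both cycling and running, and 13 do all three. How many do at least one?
|A∪B∪C| = 69+76+69-29-20-22+13 = 156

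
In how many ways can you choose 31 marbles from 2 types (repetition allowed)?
C(31+2-1, 2-1) = C(32, 1) = 32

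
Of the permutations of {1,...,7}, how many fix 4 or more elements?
Exactly j fixed points: C(7,j)·!(7-j); sum over j ≥ 4 (derangement numbers via !m = (m-1)·(!(m-1) + !(m-2)): !0..!3 = 1, 0, 1, 2). Σ_{j=4}^{7} C(7,j)·!(7-j) = C(7,4)·!3 + C(7,5)·!2 + C(7,6)·!1 + C(7,7)·!0 = 35·2 + 21·1 + 7·0 + 1·1 = 92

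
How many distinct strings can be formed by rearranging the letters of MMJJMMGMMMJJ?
12! / (1! × 4! × 7!) = 3960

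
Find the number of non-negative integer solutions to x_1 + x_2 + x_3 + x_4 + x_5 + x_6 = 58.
C(58+6-1, 6-1) = C(63, 5) = 7028847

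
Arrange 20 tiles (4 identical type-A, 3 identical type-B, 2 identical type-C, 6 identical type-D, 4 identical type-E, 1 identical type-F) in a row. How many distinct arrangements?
20! / (4! × 3! × 2! × 6! × 4! × 1!) = 488864376000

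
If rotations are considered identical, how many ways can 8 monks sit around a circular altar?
Circular: fix one position, arrange the rest. (8-1)! = 5040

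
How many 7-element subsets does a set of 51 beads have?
C(51,7) = 51!/(7!×44!) = 115775100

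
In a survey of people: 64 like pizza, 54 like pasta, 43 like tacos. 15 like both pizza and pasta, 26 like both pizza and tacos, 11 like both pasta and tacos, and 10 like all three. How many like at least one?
|A∪B∪C| = 64+54+43-15-26-11+10 = 119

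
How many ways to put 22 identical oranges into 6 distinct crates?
C(22+6-1, 6-1) = C(27, 5) = 80730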